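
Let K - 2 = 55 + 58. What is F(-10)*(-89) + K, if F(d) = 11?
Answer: -864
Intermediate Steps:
K = 115 (K = 2 + (55 + 58) = 2 + 113 = 115)
F(-10)*(-89) + K = 11*(-89) + 115 = -979 + 115 = -864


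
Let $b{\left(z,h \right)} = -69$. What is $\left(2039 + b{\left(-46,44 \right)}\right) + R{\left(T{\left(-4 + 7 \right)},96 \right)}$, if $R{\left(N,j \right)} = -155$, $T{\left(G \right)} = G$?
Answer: $1815$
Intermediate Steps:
$\left(2039 + b{\left(-46,44 \right)}\right) + R{\left(T{\left(-4 + 7 \right)},96 \right)} = \left(2039 - 69\right) - 155 = 1970 - 155 = 1815$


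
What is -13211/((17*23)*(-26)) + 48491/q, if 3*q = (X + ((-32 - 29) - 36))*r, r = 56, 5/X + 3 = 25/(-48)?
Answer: -118812555007/4734550184 ≈ -25.095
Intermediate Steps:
X = -240/169 (X = 5/(-3 + 25/(-48)) = 5/(-3 + 25*(-1/48)) = 5/(-3 - 25/48) = 5/(-169/48) = 5*(-48/169) = -240/169 ≈ -1.4201)
q = -931448/507 (q = ((-240/169 + ((-32 - 29) - 36))*56)/3 = ((-240/169 + (-61 - 36))*56)/3 = ((-240/169 - 97)*56)/3 = (-16633/169*56)/3 = (1/3)*(-931448/169) = -931448/507 ≈ -1837.2)
-13211/((17*23)*(-26)) + 48491/q = -13211/((17*23)*(-26)) + 48491/(-931448/507) = -13211/(391*(-26)) + 48491*(-507/931448) = -13211/(-10166) - 24584937/931448 = -13211*(-1/10166) - 24584937/931448 = 13211/10166 - 24584937/931448 = -118812555007/4734550184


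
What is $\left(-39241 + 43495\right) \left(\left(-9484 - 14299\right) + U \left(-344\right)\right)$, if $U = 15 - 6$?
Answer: $-114343266$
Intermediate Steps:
$U = 9$ ($U = 15 - 6 = 9$)
$\left(-39241 + 43495\right) \left(\left(-9484 - 14299\right) + U \left(-344\right)\right) = \left(-39241 + 43495\right) \left(\left(-9484 - 14299\right) + 9 \left(-344\right)\right) = 4254 \left(\left(-9484 - 14299\right) - 3096\right) = 4254 \left(-23783 - 3096\right) = 4254 \left(-26879\right) = -114343266$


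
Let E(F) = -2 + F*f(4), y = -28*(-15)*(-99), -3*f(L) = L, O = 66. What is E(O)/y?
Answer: 1/462 ≈ 0.0021645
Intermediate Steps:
f(L) = -L/3
y = -41580 (y = 420*(-99) = -41580)
E(F) = -2 - 4*F/3 (E(F) = -2 + F*(-⅓*4) = -2 + F*(-4/3) = -2 - 4*F/3)
E(O)/y = (-2 - 4/3*66)/(-41580) = (-2 - 88)*(-1/41580) = -90*(-1/41580) = 1/462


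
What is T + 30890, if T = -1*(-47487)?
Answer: 78377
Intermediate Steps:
T = 47487
T + 30890 = 47487 + 30890 = 78377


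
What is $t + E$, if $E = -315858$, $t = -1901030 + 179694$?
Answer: $-2037194$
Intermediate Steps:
$t = -1721336$
$t + E = -1721336 - 315858 = -2037194$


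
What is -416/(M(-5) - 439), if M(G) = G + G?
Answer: 416/449 ≈ 0.92650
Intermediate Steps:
M(G) = 2*G
-416/(M(-5) - 439) = -416/(2*(-5) - 439) = -416/(-10 - 439) = -416/(-449) = -416*(-1/449) = 416/449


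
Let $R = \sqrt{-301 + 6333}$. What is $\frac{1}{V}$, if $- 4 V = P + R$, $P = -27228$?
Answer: $\frac{6807}{46334872} + \frac{\sqrt{377}}{46334872} \approx 0.00014733$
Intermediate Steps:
$R = 4 \sqrt{377}$ ($R = \sqrt{6032} = 4 \sqrt{377} \approx 77.666$)
$V = 6807 - \sqrt{377}$ ($V = - \frac{-27228 + 4 \sqrt{377}}{4} = 6807 - \sqrt{377} \approx 6787.6$)
$\frac{1}{V} = \frac{1}{6807 - \sqrt{377}}$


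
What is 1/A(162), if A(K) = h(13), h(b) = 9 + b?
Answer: 1/22 ≈ 0.045455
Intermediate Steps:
A(K) = 22 (A(K) = 9 + 13 = 22)
1/A(162) = 1/22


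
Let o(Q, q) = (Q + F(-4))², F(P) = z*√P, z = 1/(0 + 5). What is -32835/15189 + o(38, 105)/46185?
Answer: -4151538859/1948622125 + 152*I/230925 ≈ -2.1305 + 0.00065822*I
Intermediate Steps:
z = ⅕ (z = 1/5 = ⅕ ≈ 0.20000)
F(P) = √P/5
o(Q, q) = (Q + 2*I/5)² (o(Q, q) = (Q + √(-4)/5)² = (Q + (2*I)/5)² = (Q + 2*I/5)²)
-32835/15189 + o(38, 105)/46185 = -32835/15189 + ((2*I + 5*38)²/25)/46185 = -32835*1/15189 + ((2*I + 190)²/25)*(1/46185) = -10945/5063 + ((190 + 2*I)²/25)*(1/46185) = -10945/5063 + (190 + 2*I)²/1154625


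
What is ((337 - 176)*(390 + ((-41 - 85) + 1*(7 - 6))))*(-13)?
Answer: -554645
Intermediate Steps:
((337 - 176)*(390 + ((-41 - 85) + 1*(7 - 6))))*(-13) = (161*(390 + (-126 + 1*1)))*(-13) = (161*(390 + (-126 + 1)))*(-13) = (161*(390 - 125))*(-13) = (161*265)*(-13) = 42665*(-13) = -554645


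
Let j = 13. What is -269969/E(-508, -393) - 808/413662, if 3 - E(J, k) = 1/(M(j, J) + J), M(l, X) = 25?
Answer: -26969734415237/299904950 ≈ -89928.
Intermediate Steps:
E(J, k) = 3 - 1/(25 + J)
-269969/E(-508, -393) - 808/413662 = -269969*(25 - 508)/(74 + 3*(-508)) - 808/413662 = -269969*(-483/(74 - 1524)) - 808*1/413662 = -269969/((-1/483*(-1450))) - 404/206831 = -269969/1450/483 - 404/206831 = -269969*483/1450 - 404/206831 = -130395027/1450 - 404/206831 = -26969734415237/299904950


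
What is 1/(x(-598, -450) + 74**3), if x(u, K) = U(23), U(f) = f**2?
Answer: 1/405753 ≈ 2.4646e-6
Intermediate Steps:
x(u, K) = 529 (x(u, K) = 23**2 = 529)
1/(x(-598, -450) + 74**3) = 1/(529 + 74**3) = 1/(529 + 405224) = 1/405753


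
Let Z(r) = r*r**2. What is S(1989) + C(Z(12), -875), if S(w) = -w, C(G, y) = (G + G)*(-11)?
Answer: -40005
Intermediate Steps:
Z(r) = r**3
C(G, y) = -22*G (C(G, y) = (2*G)*(-11) = -22*G)
S(1989) + C(Z(12), -875) = -1*1989 - 22*12**3 = -1989 - 22*1728 = -1989 - 38016 = -40005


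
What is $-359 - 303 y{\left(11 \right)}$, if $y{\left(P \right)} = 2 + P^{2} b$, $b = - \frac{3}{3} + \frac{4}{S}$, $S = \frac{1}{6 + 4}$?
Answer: $-1430822$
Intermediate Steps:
$S = \frac{1}{10} \approx 0.1$
$b = 39$ ($b = - \frac{3}{3} + 4 \frac{1}{\frac{1}{10}} = \left(-3\right) \frac{1}{3} + 4 \cdot 10 = -1 + 40 = 39$)
$y{\left(P \right)} = 2 + 39 P^{2}$ ($y{\left(P \right)} = 2 + P^{2} \cdot 39 = 2 + 39 P^{2}$)
$-359 - 303 y{\left(11 \right)} = -359 - 303 \left(2 + 39 \cdot 11^{2}\right) = -359 - 303 \left(2 + 39 \cdot 121\right) = -359 - 303 \left(2 + 4719\right) = -359 - 1430463 = -1430822$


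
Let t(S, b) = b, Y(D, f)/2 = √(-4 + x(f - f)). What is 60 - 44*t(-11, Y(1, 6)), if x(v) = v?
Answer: 60 - 176*I ≈ 60.0 - 176.0*I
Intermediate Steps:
Y(D, f) = 4*I (Y(D, f) = 2*√(-4 + (f - f)) = 2*√(-4 + 0) = 2*√(-4) = 2*(2*I) = 4*I)
60 - 44*t(-11, Y(1, 6)) = 60 - 176*I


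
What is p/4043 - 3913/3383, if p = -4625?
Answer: -31466634/13677469 ≈ -2.3006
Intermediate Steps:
p/4043 - 3913/3383 = -4625/4043 - 3913/3383 = -31466634/13677469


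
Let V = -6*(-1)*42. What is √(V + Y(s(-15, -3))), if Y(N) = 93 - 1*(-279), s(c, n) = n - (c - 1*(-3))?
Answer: 4*√39 ≈ 24.980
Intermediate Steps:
s(c, n) = -3 + n - c (s(c, n) = n - (c + 3) = n - (3 + c) = n + (-3 - c) = -3 + n - c)
Y(N) = 372 (Y(N) = 93 + 279 = 372)
V = 252 (V = 6*42 = 252)
√(V + Y(s(-15, -3))) = √(252 + 372) = √624 = 4*√39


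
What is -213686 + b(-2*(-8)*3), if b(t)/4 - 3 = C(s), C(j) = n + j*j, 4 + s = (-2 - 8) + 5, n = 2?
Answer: -213342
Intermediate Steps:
s = -9 (s = -4 + ((-2 - 8) + 5) = -4 + (-10 + 5) = -4 - 5 = -9)
C(j) = 2 + j² (C(j) = 2 + j*j = 2 + j²)
b(t) = 344 (b(t) = 12 + 4*(2 + (-9)²) = 12 + 4*(2 + 81) = 12 + 4*83 = 12 + 332 = 344)
-213686 + b(-2*(-8)*3) = -213686 + 344 = -213342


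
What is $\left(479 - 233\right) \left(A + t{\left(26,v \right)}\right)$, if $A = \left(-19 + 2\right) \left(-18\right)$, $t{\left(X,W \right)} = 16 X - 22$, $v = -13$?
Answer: $172200$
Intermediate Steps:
$t{\left(X,W \right)} = -22 + 16 X$
$A = 306$ ($A = \left(-17\right) \left(-18\right) = 306$)
$\left(479 - 233\right) \left(A + t{\left(26,v \right)}\right) = \left(479 - 233\right) \left(306 + \left(-22 + 16 \cdot 26\right)\right) = \left(479 - 233\right) \left(306 + \left(-22 + 416\right)\right) = 246 \left(306 + 394\right) = 246 \cdot 700 = 172200$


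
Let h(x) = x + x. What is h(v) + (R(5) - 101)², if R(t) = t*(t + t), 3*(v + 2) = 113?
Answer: 8017/3 ≈ 2672.3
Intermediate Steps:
v = 107/3 (v = -2 + (⅓)*113 = -2 + 113/3 = 107/3 ≈ 35.667)
h(x) = 2*x
R(t) = 2*t² (R(t) = t*(2*t) = 2*t²)
h(v) + (R(5) - 101)² = 2*(107/3) + (2*5² - 101)² = 214/3 + (2*25 - 101)² = 214/3 + (50 - 101)² = 214/3 + (-51)² = 214/3 + 2601 = 8017/3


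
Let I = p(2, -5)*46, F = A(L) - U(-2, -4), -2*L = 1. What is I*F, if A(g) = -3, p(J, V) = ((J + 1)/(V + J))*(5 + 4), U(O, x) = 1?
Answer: 1656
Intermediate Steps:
L = -½ (L = -½*1 = -½ ≈ -0.50000)
p(J, V) = 9*(1 + J)/(J + V) (p(J, V) = ((1 + J)/(J + V))*9 = 9*(1 + J)/(J + V))
F = -4 (F = -3 - 1*1 = -3 - 1 = -4)
I = -414 (I = (9*(1 + 2)/(2 - 5))*46 = (9*3/(-3))*46 = (9*(-⅓)*3)*46 = -9*46 = -414)
I*F = -414*(-4) = 1656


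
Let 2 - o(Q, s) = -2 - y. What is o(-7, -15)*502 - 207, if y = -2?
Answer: 797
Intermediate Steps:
o(Q, s) = 2 (o(Q, s) = 2 - (-2 - 1*(-2)) = 2 - (-2 + 2) = 2 - 1*0 = 2 + 0 = 2)
o(-7, -15)*502 - 207 = 2*502 - 207 = 1004 - 207 = 797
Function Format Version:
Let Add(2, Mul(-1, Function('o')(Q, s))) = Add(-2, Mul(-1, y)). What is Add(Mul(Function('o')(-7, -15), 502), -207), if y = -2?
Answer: 797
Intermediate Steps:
Function('o')(Q, s) = 2 (Function('o')(Q, s) = Add(2, Mul(-1, Add(-2, Mul(-1, -2)))) = Add(2, Mul(-1, Add(-2, 2))) = Add(2, Mul(-1, 0)) = Add(2, 0) = 2)
Add(Mul(Function('o')(-7, -15), 502), -207) = Add(Mul(2, 502), -207) = Add(1004, -207) = 797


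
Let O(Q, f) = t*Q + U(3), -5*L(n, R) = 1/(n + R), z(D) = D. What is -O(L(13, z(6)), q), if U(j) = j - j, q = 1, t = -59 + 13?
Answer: -46/95 ≈ -0.48421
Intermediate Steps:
t = -46
L(n, R) = -1/(5*(R + n)) (L(n, R) = -1/(5*(n + R)) = -1/(5*(R + n)))
U(j) = 0
O(Q, f) = -46*Q (O(Q, f) = -46*Q + 0 = -46*Q)
-O(L(13, z(6)), q) = -(-46)*(-1/(5*6 + 5*13)) = -(-46)*(-1/(30 + 65)) = -(-46)*(-1/95) = -(-46)*(-1*1/95) = -(-46)*(-1)/95 = -1*46/95 = -46/95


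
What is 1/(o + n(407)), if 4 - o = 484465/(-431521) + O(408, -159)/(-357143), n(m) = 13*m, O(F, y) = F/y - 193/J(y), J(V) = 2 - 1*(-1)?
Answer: 24504238015977/129777446406585043 ≈ 0.00018882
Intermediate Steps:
J(V) = 3 (J(V) = 2 + 1 = 3)
O(F, y) = -193/3 + F/y (O(F, y) = F/y - 193/3 = -193/3 + F/y)
o = 125523064050736/24504238015977 (o = 4 - (484465/(-431521) + (-193/3 + 408/(-159))/(-357143)) = 4 - (484465*(-1/431521) + (-193/3 + 408*(-1/159))*(-1/357143)) = 4 - (-484465/431521 + (-193/3 - 136/53)*(-1/357143)) = 4 - (-484465/431521 - 10637/159*(-1/357143)) = 4 - (-484465/431521 + 10637/56785737) = 4 - 1*(-27506111986828/24504238015977) = 4 + 27506111986828/24504238015977 = 125523064050736/24504238015977 ≈ 5.1225)
1/(o + n(407)) = 1/(125523064050736/24504238015977 + 13*407) = 1/(125523064050736/24504238015977 + 5291) = 1/(129777446406585043/24504238015977) = 24504238015977/129777446406585043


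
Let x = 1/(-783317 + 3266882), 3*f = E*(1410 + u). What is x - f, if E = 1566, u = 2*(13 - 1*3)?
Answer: -1853881929899/2483565 ≈ -7.4646e+5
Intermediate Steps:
u = 20 (u = 2*(13 - 3) = 2*10 = 20)
f = 746460 (f = (1566*(1410 + 20))/3 = (1566*1430)/3 = (⅓)*2239380 = 746460)
x = 1/2483565 ≈ 4.0265e-7
x - f = 1/2483565 - 1*746460 = 1/2483565 - 746460 = -1853881929899/2483565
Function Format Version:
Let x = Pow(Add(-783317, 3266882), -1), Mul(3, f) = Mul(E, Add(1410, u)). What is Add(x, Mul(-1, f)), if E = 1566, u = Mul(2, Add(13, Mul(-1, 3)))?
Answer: Rational(-1853881929899, 2483565) ≈ -7.4646e+5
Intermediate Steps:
u = 20 (u = Mul(2, Add(13, -3)) = Mul(2, 10) = 20)
f = 746460 (f = Mul(Rational(1, 3), Mul(1566, Add(1410, 20))) = Mul(Rational(1, 3), Mul(1566, 1430)) = Mul(Rational(1, 3), 2239380) = 746460)
x = Rational(1, 2483565) (x = Pow(2483565, -1) = Rational(1, 2483565) ≈ 4.0265e-7)
Add(x, Mul(-1, f)) = Add(Rational(1, 2483565), Mul(-1, 746460)) = Add(Rational(1, 2483565), -746460) = Rational(-1853881929899, 2483565)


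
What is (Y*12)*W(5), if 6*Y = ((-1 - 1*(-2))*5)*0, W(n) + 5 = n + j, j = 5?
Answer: 0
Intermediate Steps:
W(n) = n (W(n) = -5 + (n + 5) = -5 + (5 + n) = n)
Y = 0 (Y = (((-1 - 1*(-2))*5)*0)/6 = (((-1 + 2)*5)*0)/6 = ((1*5)*0)/6 = (5*0)/6 = (⅙)*0 = 0)
(Y*12)*W(5) = (0*12)*5 = 0*5 = 0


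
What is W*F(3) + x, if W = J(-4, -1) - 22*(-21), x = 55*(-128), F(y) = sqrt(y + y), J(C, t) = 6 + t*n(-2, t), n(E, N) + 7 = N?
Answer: -7040 + 476*sqrt(6) ≈ -5874.0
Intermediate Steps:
n(E, N) = -7 + N
J(C, t) = 6 + t*(-7 + t)
F(y) = sqrt(2)*sqrt(y) (F(y) = sqrt(2*y) = sqrt(2)*sqrt(y))
x = -7040
W = 476 (W = (6 - (-7 - 1)) - 22*(-21) = (6 - 1*(-8)) + 462 = (6 + 8) + 462 = 14 + 462 = 476)
W*F(3) + x = 476*(sqrt(2)*sqrt(3)) - 7040 = 476*sqrt(6) - 7040 = -7040 + 476*sqrt(6)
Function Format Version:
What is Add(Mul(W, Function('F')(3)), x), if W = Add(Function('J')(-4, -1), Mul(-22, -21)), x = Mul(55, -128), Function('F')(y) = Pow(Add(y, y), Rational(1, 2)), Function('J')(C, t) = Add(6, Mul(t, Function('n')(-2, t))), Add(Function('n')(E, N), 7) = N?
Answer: Add(-7040, Mul(476, Pow(6, Rational(1, 2)))) ≈ -5874.0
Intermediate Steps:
Function('n')(E, N) = Add(-7, N)
Function('J')(C, t) = Add(6, Mul(t, Add(-7, t)))
Function('F')(y) = Mul(Pow(2, Rational(1, 2)), Pow(y, Rational(1, 2))) (Function('F')(y) = Pow(Mul(2, y), Rational(1, 2)) = Mul(Pow(2, Rational(1, 2)), Pow(y, Rational(1, 2))))
x = -7040
W = 476 (W = Add(Add(6, Mul(-1, Add(-7, -1))), Mul(-22, -21)) = Add(Add(6, Mul(-1, -8)), 462) = Add(Add(6, 8), 462) = Add(14, 462) = 476)
Add(Mul(W, Function('F')(3)), x) = Add(Mul(476, Mul(Pow(2, Rational(1, 2)), Pow(3, Rational(1, 2)))), -7040) = Add(Mul(476, Pow(6, Rational(1, 2))), -7040) = Add(-7040, Mul(476, Pow(6, Rational(1, 2))))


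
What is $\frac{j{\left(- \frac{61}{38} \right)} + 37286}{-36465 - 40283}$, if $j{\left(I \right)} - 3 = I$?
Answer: $- \frac{1416921}{2916424} \approx -0.48584$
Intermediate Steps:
$j{\left(I \right)} = 3 + I$
$\frac{j{\left(- \frac{61}{38} \right)} + 37286}{-36465 - 40283} = \frac{\left(3 - \frac{61}{38}\right) + 37286}{-36465 - 40283} = \frac{\left(3 - \frac{61}{38}\right) + 37286}{-76748} = \left(\left(3 - \frac{61}{38}\right) + 37286\right) \left(- \frac{1}{76748}\right) = \left(\frac{53}{38} + 37286\right) \left(- \frac{1}{76748}\right) = \frac{1416921}{38} \left(- \frac{1}{76748}\right) = - \frac{1416921}{2916424}$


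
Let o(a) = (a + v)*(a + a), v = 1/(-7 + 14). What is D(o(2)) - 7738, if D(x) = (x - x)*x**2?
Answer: -7738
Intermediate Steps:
v = 1/7 ≈ 0.14286
o(a) = 2*a*(1/7 + a) (o(a) = (a + 1/7)*(a + a) = (1/7 + a)*(2*a) = 2*a*(1/7 + a))
D(x) = 0 (D(x) = 0*x**2 = 0)
D(o(2)) - 7738 = 0 - 7738 = -7738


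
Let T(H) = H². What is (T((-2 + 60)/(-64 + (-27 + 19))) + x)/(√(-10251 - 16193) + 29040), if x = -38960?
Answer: -2777022545/2070036108 + 50491319*I*√6611/546489532512 ≈ -1.3415 + 0.0075122*I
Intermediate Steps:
(T((-2 + 60)/(-64 + (-27 + 19))) + x)/(√(-10251 - 16193) + 29040) = (((-2 + 60)/(-64 + (-27 + 19)))² - 38960)/(√(-10251 - 16193) + 29040) = ((58/(-64 - 8))² - 38960)/(√(-26444) + 29040) = ((58/(-72))² - 38960)/(2*I*√6611 + 29040) = ((58*(-1/72))² - 38960)/(29040 + 2*I*√6611) = ((-29/36)² - 38960)/(29040 + 2*I*√6611) = (841/1296 - 38960)/(29040 + 2*I*√6611) = -50491319/(1296*(29040 + 2*I*√6611))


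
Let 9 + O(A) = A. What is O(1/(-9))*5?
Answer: -410/9 ≈ -45.556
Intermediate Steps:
O(A) = -9 + A
O(1/(-9))*5 = (-9 + 1/(-9))*5 = (-9 - 1/9)*5 = -82/9*5 = -410/9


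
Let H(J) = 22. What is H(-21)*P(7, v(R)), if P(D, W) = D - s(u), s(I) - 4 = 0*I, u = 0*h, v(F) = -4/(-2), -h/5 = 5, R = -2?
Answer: 66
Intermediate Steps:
h = -25 (h = -5*5 = -25)
v(F) = 2 (v(F) = -4*(-½) = 2)
u = 0 (u = 0*(-25) = 0)
s(I) = 4 (s(I) = 4 + 0*I = 4 + 0 = 4)
P(D, W) = -4 + D (P(D, W) = D - 1*4 = D - 4 = -4 + D)
H(-21)*P(7, v(R)) = 22*(-4 + 7) = 22*3 = 66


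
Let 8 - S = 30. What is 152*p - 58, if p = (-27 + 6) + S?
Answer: -6594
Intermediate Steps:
S = -22 (S = 8 - 1*30 = 8 - 30 = -22)
p = -43 (p = (-27 + 6) - 22 = -21 - 22 = -43)
152*p - 58 = 152*(-43) - 58 = -6536 - 58 = -6594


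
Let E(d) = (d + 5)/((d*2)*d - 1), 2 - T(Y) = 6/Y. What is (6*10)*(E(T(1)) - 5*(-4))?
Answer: 37260/31 ≈ 1201.9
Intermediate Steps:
T(Y) = 2 - 6/Y
E(d) = (5 + d)/(-1 + 2*d²) (E(d) = (5 + d)/((2*d)*d - 1) = (5 + d)/(2*d² - 1) = (5 + d)/(-1 + 2*d²))
(6*10)*(E(T(1)) - 5*(-4)) = (6*10)*((5 + (2 - 6/1))/(-1 + 2*(2 - 6/1)²) - 5*(-4)) = 60*((5 + (2 - 6*1))/(-1 + 2*(2 - 6*1)²) + 20) = 60*((5 + (2 - 6))/(-1 + 2*(2 - 6)²) + 20) = 60*((5 - 4)/(-1 + 2*(-4)²) + 20) = 60*(1/(-1 + 2*16) + 20) = 60*(1/(-1 + 32) + 20) = 60*(1/31 + 20) = 60*(621/31) = 37260/31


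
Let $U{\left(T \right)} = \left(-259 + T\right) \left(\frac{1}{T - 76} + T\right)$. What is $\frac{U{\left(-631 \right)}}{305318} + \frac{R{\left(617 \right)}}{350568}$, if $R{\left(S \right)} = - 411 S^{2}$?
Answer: $- \frac{5605820552629249}{12612257913528} \approx -444.47$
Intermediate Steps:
$U{\left(T \right)} = \left(-259 + T\right) \left(T + \frac{1}{-76 + T}\right)$ ($U{\left(T \right)} = \left(-259 + T\right) \left(\frac{1}{-76 + T} + T\right) = \left(-259 + T\right) \left(T + \frac{1}{-76 + T}\right)$)
$\frac{U{\left(-631 \right)}}{305318} + \frac{R{\left(617 \right)}}{350568} = \frac{\frac{1}{-76 - 631} \left(-259 + \left(-631\right)^{3} - 335 \left(-631\right)^{2} + 19685 \left(-631\right)\right)}{305318} + \frac{\left(-411\right) 617^{2}}{350568} = \frac{-259 - 251239591 - 133383935 - 12421235}{-707} \cdot \frac{1}{305318} + \left(-411\right) 380689 \cdot \frac{1}{350568} = - \frac{-259 - 251239591 - 133383935 - 12421235}{707} \cdot \frac{1}{305318} - \frac{52154393}{116856} = \left(- \frac{1}{707}\right) \left(-397045020\right) \frac{1}{305318} - \frac{52154393}{116856} = \frac{397045020}{707} \cdot \frac{1}{305318} - \frac{52154393}{116856} = \frac{198522510}{107929913} - \frac{52154393}{116856} = - \frac{5605820552629249}{12612257913528}$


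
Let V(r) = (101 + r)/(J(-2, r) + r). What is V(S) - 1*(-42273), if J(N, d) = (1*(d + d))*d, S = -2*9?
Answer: 26632073/630 ≈ 42273.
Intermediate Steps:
S = -18
J(N, d) = 2*d² (J(N, d) = (1*(2*d))*d = (2*d)*d = 2*d²)
V(r) = (101 + r)/(r + 2*r²) (V(r) = (101 + r)/(2*r² + r) = (101 + r)/(r + 2*r²))
V(S) - 1*(-42273) = (101 - 18)/((-18)*(1 + 2*(-18))) - 1*(-42273) = -1/18*83/(1 - 36) + 42273 = -1/18*83/(-35) + 42273 = -1/18*(-1/35)*83 + 42273 = 83/630 + 42273 = 26632073/630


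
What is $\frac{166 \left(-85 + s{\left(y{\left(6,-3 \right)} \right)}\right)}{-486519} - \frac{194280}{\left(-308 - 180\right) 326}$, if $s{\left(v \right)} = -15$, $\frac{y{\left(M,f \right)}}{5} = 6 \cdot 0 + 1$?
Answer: $\frac{12145221515}{9674916834} \approx 1.2553$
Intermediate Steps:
$y{\left(M,f \right)} = 5$ ($y{\left(M,f \right)} = 5 \left(6 \cdot 0 + 1\right) = 5 \left(0 + 1\right) = 5 \cdot 1 = 5$)
$\frac{166 \left(-85 + s{\left(y{\left(6,-3 \right)} \right)}\right)}{-486519} - \frac{194280}{\left(-308 - 180\right) 326} = \frac{166 \left(-85 - 15\right)}{-486519} - \frac{194280}{\left(-308 - 180\right) 326} = 166 \left(-100\right) \left(- \frac{1}{486519}\right) - \frac{194280}{\left(-488\right) 326} = \left(-16600\right) \left(- \frac{1}{486519}\right) - \frac{194280}{-159088} = \frac{16600}{486519} - - \frac{24285}{19886} = \frac{16600}{486519} + \frac{24285}{19886} = \frac{12145221515}{9674916834}$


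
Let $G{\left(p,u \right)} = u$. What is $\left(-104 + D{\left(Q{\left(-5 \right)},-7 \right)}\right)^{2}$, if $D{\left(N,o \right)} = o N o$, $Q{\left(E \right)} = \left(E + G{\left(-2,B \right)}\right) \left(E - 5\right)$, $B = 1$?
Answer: $3444736$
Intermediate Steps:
$Q{\left(E \right)} = \left(1 + E\right) \left(-5 + E\right)$ ($Q{\left(E \right)} = \left(E + 1\right) \left(E - 5\right) = \left(1 + E\right) \left(-5 + E\right)$)
$D{\left(N,o \right)} = N o^{2}$
$\left(-104 + D{\left(Q{\left(-5 \right)},-7 \right)}\right)^{2} = \left(-104 + \left(-5 + \left(-5\right)^{2} - -20\right) \left(-7\right)^{2}\right)^{2} = \left(-104 + \left(-5 + 25 + 20\right) 49\right)^{2} = \left(-104 + 40 \cdot 49\right)^{2} = \left(-104 + 1960\right)^{2} = 1856^{2} = 3444736$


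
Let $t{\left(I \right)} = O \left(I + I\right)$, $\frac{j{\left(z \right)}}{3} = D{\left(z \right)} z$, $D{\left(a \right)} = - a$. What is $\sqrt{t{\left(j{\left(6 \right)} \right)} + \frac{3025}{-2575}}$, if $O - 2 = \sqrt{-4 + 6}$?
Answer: $\frac{\sqrt{-4595551 - 2291544 \sqrt{2}}}{103} \approx 27.178 i$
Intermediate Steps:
$j{\left(z \right)} = - 3 z^{2}$ ($j{\left(z \right)} = 3 - z z = 3 \left(- z^{2}\right) = - 3 z^{2}$)
$O = 2 + \sqrt{2}$ ($O = 2 + \sqrt{-4 + 6} = 2 + \sqrt{2} \approx 3.4142$)
$t{\left(I \right)} = 2 I \left(2 + \sqrt{2}\right)$ ($t{\left(I \right)} = \left(2 + \sqrt{2}\right) \left(I + I\right) = \left(2 + \sqrt{2}\right) 2 I = 2 I \left(2 + \sqrt{2}\right)$)
$\sqrt{t{\left(j{\left(6 \right)} \right)} + \frac{3025}{-2575}} = \sqrt{2 \left(- 3 \cdot 6^{2}\right) \left(2 + \sqrt{2}\right) + \frac{3025}{-2575}} = \sqrt{2 \left(\left(-3\right) 36\right) \left(2 + \sqrt{2}\right) + 3025 \left(- \frac{1}{2575}\right)} = \sqrt{2 \left(-108\right) \left(2 + \sqrt{2}\right) - \frac{121}{103}} = \sqrt{\left(-432 - 216 \sqrt{2}\right) - \frac{121}{103}} = \sqrt{- \frac{44617}{103} - 216 \sqrt{2}}$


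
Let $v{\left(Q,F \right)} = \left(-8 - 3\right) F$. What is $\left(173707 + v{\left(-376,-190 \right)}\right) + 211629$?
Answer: $387426$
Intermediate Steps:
$v{\left(Q,F \right)} = - 11 F$
$\left(173707 + v{\left(-376,-190 \right)}\right) + 211629 = \left(173707 - -2090\right) + 211629 = \left(173707 + 2090\right) + 211629 = 175797 + 211629 = 387426$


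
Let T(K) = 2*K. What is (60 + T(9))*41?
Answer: 3198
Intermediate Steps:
(60 + T(9))*41 = (60 + 2*9)*41 = (60 + 18)*41 = 78*41 = 3198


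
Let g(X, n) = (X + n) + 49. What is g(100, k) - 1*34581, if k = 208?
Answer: -34224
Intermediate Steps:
g(X, n) = 49 + X + n
g(100, k) - 1*34581 = (49 + 100 + 208) - 1*34581 = 357 - 34581 = -34224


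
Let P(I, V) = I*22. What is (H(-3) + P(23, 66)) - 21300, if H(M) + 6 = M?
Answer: -20803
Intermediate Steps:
H(M) = -6 + M
P(I, V) = 22*I
(H(-3) + P(23, 66)) - 21300 = ((-6 - 3) + 22*23) - 21300 = (-9 + 506) - 21300 = 497 - 21300 = -20803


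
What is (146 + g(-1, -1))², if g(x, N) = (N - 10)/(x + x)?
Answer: 91809/4 ≈ 22952.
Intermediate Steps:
g(x, N) = (-10 + N)/(2*x) (g(x, N) = (-10 + N)/((2*x)) = (-10 + N)*(1/(2*x)) = (-10 + N)/(2*x))
(146 + g(-1, -1))² = (146 + (½)*(-10 - 1)/(-1))² = (146 + (½)*(-1)*(-11))² = (146 + 11/2)² = (303/2)² = 91809/4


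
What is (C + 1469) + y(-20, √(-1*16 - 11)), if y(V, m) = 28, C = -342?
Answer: 1155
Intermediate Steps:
(C + 1469) + y(-20, √(-1*16 - 11)) = (-342 + 1469) + 28 = 1127 + 28 = 1155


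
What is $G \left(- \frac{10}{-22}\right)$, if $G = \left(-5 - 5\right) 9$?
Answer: $- \frac{450}{11} \approx -40.909$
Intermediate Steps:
$G = -90$ ($G = \left(-10\right) 9 = -90$)
$G \left(- \frac{10}{-22}\right) = - 90 \left(- \frac{10}{-22}\right) = - 90 \left(\left(-10\right) \left(- \frac{1}{22}\right)\right) = \left(-90\right) \frac{5}{11} = - \frac{450}{11}$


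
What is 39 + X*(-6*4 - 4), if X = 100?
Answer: -2761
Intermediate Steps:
39 + X*(-6*4 - 4) = 39 + 100*(-6*4 - 4) = 39 + 100*(-24 - 4) = 39 + 100*(-28) = 39 - 2800 = -2761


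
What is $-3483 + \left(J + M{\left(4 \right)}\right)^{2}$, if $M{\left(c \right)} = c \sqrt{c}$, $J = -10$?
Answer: $-3479$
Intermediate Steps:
$M{\left(c \right)} = c^{\frac{3}{2}}$
$-3483 + \left(J + M{\left(4 \right)}\right)^{2} = -3483 + \left(-10 + 4^{\frac{3}{2}}\right)^{2} = -3483 + \left(-10 + 8\right)^{2} = -3483 + \left(-2\right)^{2} = -3483 + 4 = -3479$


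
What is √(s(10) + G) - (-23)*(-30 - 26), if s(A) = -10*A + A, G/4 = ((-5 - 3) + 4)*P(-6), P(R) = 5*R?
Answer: -1288 + √390 ≈ -1268.3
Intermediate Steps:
G = 480 (G = 4*(((-5 - 3) + 4)*(5*(-6))) = 4*((-8 + 4)*(-30)) = 4*(-4*(-30)) = 4*120 = 480)
s(A) = -9*A
√(s(10) + G) - (-23)*(-30 - 26) = √(-9*10 + 480) - (-23)*(-30 - 26) = √(-90 + 480) - (-23)*(-56) = √390 - 1*1288 = √390 - 1288 = -1288 + √390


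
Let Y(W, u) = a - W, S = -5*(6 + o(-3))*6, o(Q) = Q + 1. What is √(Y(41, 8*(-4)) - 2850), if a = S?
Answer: I*√3011 ≈ 54.873*I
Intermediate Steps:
o(Q) = 1 + Q
S = -120 (S = -5*(6 + (1 - 3))*6 = -5*(6 - 2)*6 = -5*4*6 = -20*6 = -120)
a = -120
Y(W, u) = -120 - W
√(Y(41, 8*(-4)) - 2850) = √((-120 - 1*41) - 2850) = √((-120 - 41) - 2850) = √(-161 - 2850) = √(-3011) = I*√3011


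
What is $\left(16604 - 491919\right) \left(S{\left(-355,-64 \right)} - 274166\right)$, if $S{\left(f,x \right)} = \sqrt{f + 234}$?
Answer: $130315212290 - 5228465 i \approx 1.3032 \cdot 10^{11} - 5.2285 \cdot 10^{6} i$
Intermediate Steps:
$S{\left(f,x \right)} = \sqrt{234 + f}$
$\left(16604 - 491919\right) \left(S{\left(-355,-64 \right)} - 274166\right) = \left(16604 - 491919\right) \left(\sqrt{234 - 355} - 274166\right) = - 475315 \left(\sqrt{-121} - 274166\right) = - 475315 \left(11 i - 274166\right) = - 475315 \left(-274166 + 11 i\right) = 130315212290 - 5228465 i$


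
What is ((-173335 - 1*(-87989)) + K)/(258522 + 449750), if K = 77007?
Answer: -8339/708272 ≈ -0.011774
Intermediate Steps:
((-173335 - 1*(-87989)) + K)/(258522 + 449750) = ((-173335 - 1*(-87989)) + 77007)/(258522 + 449750) = ((-173335 + 87989) + 77007)/708272 = (-85346 + 77007)*(1/708272) = -8339*1/708272 = -8339/708272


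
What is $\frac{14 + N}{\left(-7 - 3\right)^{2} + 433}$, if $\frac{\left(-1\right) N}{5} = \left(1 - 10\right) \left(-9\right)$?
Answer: $- \frac{391}{533} \approx -0.73358$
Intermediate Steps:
$N = -405$ ($N = - 5 \left(1 - 10\right) \left(-9\right) = - 5 \left(\left(-9\right) \left(-9\right)\right) = \left(-5\right) 81 = -405$)
$\frac{14 + N}{\left(-7 - 3\right)^{2} + 433} = \frac{14 - 405}{\left(-7 - 3\right)^{2} + 433} = - \frac{391}{\left(-10\right)^{2} + 433} = - \frac{391}{100 + 433} = - \frac{391}{533}$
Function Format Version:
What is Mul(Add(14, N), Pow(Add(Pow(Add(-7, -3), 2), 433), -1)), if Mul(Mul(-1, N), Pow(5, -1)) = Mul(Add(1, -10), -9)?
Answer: Rational(-391, 533) ≈ -0.73358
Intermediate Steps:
N = -405 (N = Mul(-5, Mul(Add(1, -10), -9)) = Mul(-5, Mul(-9, -9)) = Mul(-5, 81) = -405)
Mul(Add(14, N), Pow(Add(Pow(Add(-7, -3), 2), 433), -1)) = Mul(Add(14, -405), Pow(Add(Pow(Add(-7, -3), 2), 433), -1)) = Mul(-391, Pow(Add(Pow(-10, 2), 433), -1)) = Mul(-391, Pow(Add(100, 433), -1)) = Mul(-391, Pow(533, -1)) = Mul(-391, Rational(1, 533)) = Rational(-391, 533)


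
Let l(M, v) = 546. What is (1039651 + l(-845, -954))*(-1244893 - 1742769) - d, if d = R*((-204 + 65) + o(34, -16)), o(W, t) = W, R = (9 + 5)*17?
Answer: -3107757024424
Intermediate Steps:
R = 238 (R = 14*17 = 238)
d = -24990 (d = 238*((-204 + 65) + 34) = 238*(-139 + 34) = 238*(-105) = -24990)
(1039651 + l(-845, -954))*(-1244893 - 1742769) - d = (1039651 + 546)*(-1244893 - 1742769) - 1*(-24990) = 1040197*(-2987662) + 24990 = -3107757049414 + 24990 = -3107757024424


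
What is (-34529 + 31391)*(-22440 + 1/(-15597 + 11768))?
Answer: 269625624018/3829 ≈ 7.0417e+7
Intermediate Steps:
(-34529 + 31391)*(-22440 + 1/(-15597 + 11768)) = -3138*(-22440 + 1/(-3829)) = -3138*(-22440 - 1/3829) = -3138*(-85922761/3829) = 269625624018/3829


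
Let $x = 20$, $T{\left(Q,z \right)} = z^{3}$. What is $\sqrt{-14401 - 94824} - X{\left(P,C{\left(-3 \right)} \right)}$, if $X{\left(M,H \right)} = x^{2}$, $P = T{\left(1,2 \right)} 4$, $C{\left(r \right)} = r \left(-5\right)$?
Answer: $-400 + 5 i \sqrt{4369} \approx -400.0 + 330.49 i$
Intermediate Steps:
$C{\left(r \right)} = - 5 r$
$P = 32$ ($P = 2^{3} \cdot 4 = 8 \cdot 4 = 32$)
$X{\left(M,H \right)} = 400$ ($X{\left(M,H \right)} = 20^{2} = 400$)
$\sqrt{-14401 - 94824} - X{\left(P,C{\left(-3 \right)} \right)} = \sqrt{-14401 - 94824} - 400 = \sqrt{-109225} - 400 = 5 i \sqrt{4369} - 400 = -400 + 5 i \sqrt{4369}$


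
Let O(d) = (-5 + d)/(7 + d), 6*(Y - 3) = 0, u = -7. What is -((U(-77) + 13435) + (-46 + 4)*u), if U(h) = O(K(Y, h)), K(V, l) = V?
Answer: -68644/5 ≈ -13729.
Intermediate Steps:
Y = 3 (Y = 3 + (⅙)*0 = 3 + 0 = 3)
O(d) = (-5 + d)/(7 + d)
U(h) = -⅕ (U(h) = (-5 + 3)/(7 + 3) = -2/10 = (⅒)*(-2) = -⅕)
-((U(-77) + 13435) + (-46 + 4)*u) = -((-⅕ + 13435) + (-46 + 4)*(-7)) = -(67174/5 - 42*(-7)) = -(67174/5 + 294) = -1*68644/5 = -68644/5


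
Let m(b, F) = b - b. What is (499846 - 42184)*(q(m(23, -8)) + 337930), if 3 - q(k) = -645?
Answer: 154954284636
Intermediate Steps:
m(b, F) = 0
q(k) = 648 (q(k) = 3 - 1*(-645) = 3 + 645 = 648)
(499846 - 42184)*(q(m(23, -8)) + 337930) = (499846 - 42184)*(648 + 337930) = 457662*338578 = 154954284636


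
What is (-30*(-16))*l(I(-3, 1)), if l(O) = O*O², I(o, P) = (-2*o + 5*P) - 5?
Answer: 103680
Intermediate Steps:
I(o, P) = -5 - 2*o + 5*P
l(O) = O³
(-30*(-16))*l(I(-3, 1)) = (-30*(-16))*(-5 - 2*(-3) + 5*1)³ = 480*(-5 + 6 + 5)³ = 480*6³ = 480*216 = 103680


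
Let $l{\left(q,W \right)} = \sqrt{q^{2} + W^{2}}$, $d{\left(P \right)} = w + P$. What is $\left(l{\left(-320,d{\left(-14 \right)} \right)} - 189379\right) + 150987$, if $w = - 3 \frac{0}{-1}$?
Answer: $-38392 + 2 \sqrt{25649} \approx -38072.0$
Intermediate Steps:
$w = 0$ ($w = - 3 \cdot 0 \left(-1\right) = \left(-3\right) 0 = 0$)
$d{\left(P \right)} = P$ ($d{\left(P \right)} = 0 + P = P$)
$l{\left(q,W \right)} = \sqrt{W^{2} + q^{2}}$
$\left(l{\left(-320,d{\left(-14 \right)} \right)} - 189379\right) + 150987 = \left(\sqrt{\left(-14\right)^{2} + \left(-320\right)^{2}} - 189379\right) + 150987 = \left(\sqrt{196 + 102400} - 189379\right) + 150987 = \left(\sqrt{102596} - 189379\right) + 150987 = \left(2 \sqrt{25649} - 189379\right) + 150987 = \left(-189379 + 2 \sqrt{25649}\right) + 150987 = -38392 + 2 \sqrt{25649}$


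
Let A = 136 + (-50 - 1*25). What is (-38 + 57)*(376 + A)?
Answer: 8303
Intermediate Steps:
A = 61 (A = 136 + (-50 - 25) = 136 - 75 = 61)
(-38 + 57)*(376 + A) = (-38 + 57)*(376 + 61) = 19*437 = 8303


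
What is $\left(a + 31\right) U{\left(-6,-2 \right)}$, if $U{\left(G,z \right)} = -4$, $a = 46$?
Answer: $-308$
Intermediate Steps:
$\left(a + 31\right) U{\left(-6,-2 \right)} = \left(46 + 31\right) \left(-4\right) = 77 \left(-4\right) = -308$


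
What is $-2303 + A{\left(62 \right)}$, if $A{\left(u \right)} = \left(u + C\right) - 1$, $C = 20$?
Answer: $-2222$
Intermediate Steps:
$A{\left(u \right)} = 19 + u$ ($A{\left(u \right)} = \left(u + 20\right) - 1 = \left(20 + u\right) - 1 = 19 + u$)
$-2303 + A{\left(62 \right)} = -2303 + \left(19 + 62\right) = -2303 + 81 = -2222$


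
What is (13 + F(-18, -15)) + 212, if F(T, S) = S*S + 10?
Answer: 460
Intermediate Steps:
F(T, S) = 10 + S**2 (F(T, S) = S**2 + 10 = 10 + S**2)
(13 + F(-18, -15)) + 212 = (13 + (10 + (-15)**2)) + 212 = (13 + (10 + 225)) + 212 = (13 + 235) + 212 = 248 + 212 = 460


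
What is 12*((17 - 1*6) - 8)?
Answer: 36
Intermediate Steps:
12*((17 - 1*6) - 8) = 12*((17 - 6) - 8) = 12*(11 - 8) = 12*3 = 36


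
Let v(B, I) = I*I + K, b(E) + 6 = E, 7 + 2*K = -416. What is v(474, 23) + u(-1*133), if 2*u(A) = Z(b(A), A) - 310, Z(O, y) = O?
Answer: 93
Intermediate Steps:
K = -423/2 (K = -7/2 + (½)*(-416) = -7/2 - 208 = -423/2 ≈ -211.50)
b(E) = -6 + E
v(B, I) = -423/2 + I² (v(B, I) = I*I - 423/2 = I² - 423/2 = -423/2 + I²)
u(A) = -158 + A/2 (u(A) = ((-6 + A) - 310)/2 = (-316 + A)/2 = -158 + A/2)
v(474, 23) + u(-1*133) = (-423/2 + 23²) + (-158 + (-1*133)/2) = (-423/2 + 529) + (-158 + (½)*(-133)) = 635/2 + (-158 - 133/2) = 635/2 - 449/2 = 93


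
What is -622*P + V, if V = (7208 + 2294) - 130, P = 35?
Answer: -12398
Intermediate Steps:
V = 9372 (V = 9502 - 130 = 9372)
-622*P + V = -622*35 + 9372 = -21770 + 9372 = -12398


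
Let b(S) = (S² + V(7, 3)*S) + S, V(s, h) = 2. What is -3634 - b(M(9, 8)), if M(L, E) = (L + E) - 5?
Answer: -3814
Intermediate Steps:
M(L, E) = -5 + E + L (M(L, E) = (E + L) - 5 = -5 + E + L)
b(S) = S² + 3*S (b(S) = (S² + 2*S) + S = S² + 3*S)
-3634 - b(M(9, 8)) = -3634 - (-5 + 8 + 9)*(3 + (-5 + 8 + 9)) = -3634 - 12*(3 + 12) = -3634 - 12*15 = -3634 - 1*180 = -3634 - 180 = -3814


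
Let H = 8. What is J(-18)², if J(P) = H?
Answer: 64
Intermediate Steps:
J(P) = 8
J(-18)² = 8² = 64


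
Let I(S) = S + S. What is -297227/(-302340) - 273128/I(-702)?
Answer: 6916235519/35373780 ≈ 195.52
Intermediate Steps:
I(S) = 2*S
-297227/(-302340) - 273128/I(-702) = -297227/(-302340) - 273128/(2*(-702)) = -297227*(-1/302340) - 273128/(-1404) = 297227/302340 - 273128*(-1/1404) = 297227/302340 + 68282/351 = 6916235519/35373780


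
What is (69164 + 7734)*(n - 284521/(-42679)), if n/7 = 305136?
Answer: 7010066275380242/42679 ≈ 1.6425e+11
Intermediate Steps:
n = 2135952 (n = 7*305136 = 2135952)
(69164 + 7734)*(n - 284521/(-42679)) = (69164 + 7734)*(2135952 - 284521/(-42679)) = 76898*(2135952 - 284521*(-1/42679)) = 76898*(2135952 + 284521/42679) = 76898*(91160579929/42679) = 7010066275380242/42679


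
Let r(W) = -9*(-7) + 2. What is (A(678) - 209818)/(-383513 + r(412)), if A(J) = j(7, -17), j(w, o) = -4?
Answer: 104911/191724 ≈ 0.54720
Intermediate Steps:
r(W) = 65 (r(W) = 63 + 2 = 65)
A(J) = -4
(A(678) - 209818)/(-383513 + r(412)) = (-4 - 209818)/(-383513 + 65) = -209822/(-383448) = -209822*(-1/383448) = 104911/191724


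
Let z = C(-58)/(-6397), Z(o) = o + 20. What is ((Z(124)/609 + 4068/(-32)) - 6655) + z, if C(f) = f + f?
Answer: -70455007055/10388728 ≈ -6781.9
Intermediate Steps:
Z(o) = 20 + o
C(f) = 2*f
z = 116/6397 (z = (2*(-58))/(-6397) = -116*(-1/6397) = 116/6397 ≈ 0.018133)
((Z(124)/609 + 4068/(-32)) - 6655) + z = (((20 + 124)/609 + 4068/(-32)) - 6655) + 116/6397 = ((144*(1/609) + 4068*(-1/32)) - 6655) + 116/6397 = ((48/203 - 1017/8) - 6655) + 116/6397 = (-206067/1624 - 6655) + 116/6397 = -11013787/1624 + 116/6397 = -70455007055/10388728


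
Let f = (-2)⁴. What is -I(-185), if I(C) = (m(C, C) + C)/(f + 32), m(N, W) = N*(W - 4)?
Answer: -8695/12 ≈ -724.58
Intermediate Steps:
m(N, W) = N*(-4 + W)
f = 16
I(C) = C/48 + C*(-4 + C)/48 (I(C) = (C*(-4 + C) + C)/(16 + 32) = (C + C*(-4 + C))/48 = (C + C*(-4 + C))*(1/48) = C/48 + C*(-4 + C)/48)
-I(-185) = -(-185)*(-3 - 185)/48 = -(-185)*(-188)/48 = -1*8695/12 = -8695/12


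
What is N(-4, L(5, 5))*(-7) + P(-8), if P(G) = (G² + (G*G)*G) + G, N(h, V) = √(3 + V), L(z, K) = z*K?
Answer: -456 - 14*√7 ≈ -493.04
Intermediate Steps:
L(z, K) = K*z
P(G) = G + G² + G³ (P(G) = (G² + G²*G) + G = (G² + G³) + G = G + G² + G³)
N(-4, L(5, 5))*(-7) + P(-8) = √(3 + 5*5)*(-7) - 8*(1 - 8 + (-8)²) = √(3 + 25)*(-7) - 8*(1 - 8 + 64) = √28*(-7) - 8*57 = (2*√7)*(-7) - 456 = -14*√7 - 456 = -456 - 14*√7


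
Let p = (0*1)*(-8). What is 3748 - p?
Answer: 3748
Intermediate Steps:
p = 0 (p = 0*(-8) = 0)
3748 - p = 3748 - 1*0 = 3748 + 0 = 3748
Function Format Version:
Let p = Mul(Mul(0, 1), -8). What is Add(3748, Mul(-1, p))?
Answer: 3748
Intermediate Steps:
p = 0 (p = Mul(0, -8) = 0)
Add(3748, Mul(-1, p)) = Add(3748, Mul(-1, 0)) = Add(3748, 0) = 3748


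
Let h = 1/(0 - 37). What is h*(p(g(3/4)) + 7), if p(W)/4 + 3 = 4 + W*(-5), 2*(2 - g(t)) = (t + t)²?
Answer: 13/74 ≈ 0.17568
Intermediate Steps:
g(t) = 2 - 2*t² (g(t) = 2 - (t + t)²/2 = 2 - 4*t²/2 = 2 - 2*t²)
h = -1/37 (h = 1/(-37) = -1/37 ≈ -0.027027)
p(W) = 4 - 20*W (p(W) = -12 + 4*(4 + W*(-5)) = -12 + 4*(4 - 5*W) = -12 + (16 - 20*W) = 4 - 20*W)
h*(p(g(3/4)) + 7) = -((4 - 20*(2 - 2*(3/4)²)) + 7)/37 = -((4 - 20*(2 - 2*(3*(¼))²)) + 7)/37 = -((4 - 20*(2 - 2*(¾)²)) + 7)/37 = -((4 - 20*(2 - 2*9/16)) + 7)/37 = -((4 - 20*(2 - 9/8)) + 7)/37 = -((4 - 20*7/8) + 7)/37 = -((4 - 35/2) + 7)/37 = -(-27/2 + 7)/37 = -1/37*(-13/2) = 13/74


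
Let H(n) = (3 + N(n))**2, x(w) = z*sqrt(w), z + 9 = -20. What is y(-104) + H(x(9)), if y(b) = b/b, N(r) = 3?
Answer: 37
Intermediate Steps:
z = -29 (z = -9 - 20 = -29)
x(w) = -29*sqrt(w)
H(n) = 36 (H(n) = (3 + 3)**2 = 6**2 = 36)
y(b) = 1
y(-104) + H(x(9)) = 1 + 36 = 37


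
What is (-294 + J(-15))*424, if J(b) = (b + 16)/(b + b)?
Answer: -1870052/15 ≈ -1.2467e+5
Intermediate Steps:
J(b) = (16 + b)/(2*b) (J(b) = (16 + b)/((2*b)) = (16 + b)*(1/(2*b)) = (16 + b)/(2*b))
(-294 + J(-15))*424 = (-294 + (½)*(16 - 15)/(-15))*424 = (-294 + (½)*(-1/15)*1)*424 = (-294 - 1/30)*424 = -8821/30*424 = -1870052/15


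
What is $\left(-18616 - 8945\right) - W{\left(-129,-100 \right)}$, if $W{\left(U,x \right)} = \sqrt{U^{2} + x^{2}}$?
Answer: $-27561 - \sqrt{26641} \approx -27724.0$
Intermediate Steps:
$\left(-18616 - 8945\right) - W{\left(-129,-100 \right)} = \left(-18616 - 8945\right) - \sqrt{\left(-129\right)^{2} + \left(-100\right)^{2}} = \left(-18616 - 8945\right) - \sqrt{16641 + 10000} = -27561 - \sqrt{26641}$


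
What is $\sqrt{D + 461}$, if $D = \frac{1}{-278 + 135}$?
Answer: $\frac{\sqrt{9426846}}{143} \approx 21.471$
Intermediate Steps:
$D = - \frac{1}{143}$ ($D = \frac{1}{-143} = - \frac{1}{143} \approx -0.006993$)
$\sqrt{D + 461} = \sqrt{- \frac{1}{143} + 461} = \sqrt{\frac{65922}{143}} = \frac{\sqrt{9426846}}{143}$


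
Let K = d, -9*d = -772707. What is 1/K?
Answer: 3/257569 ≈ 1.1647e-5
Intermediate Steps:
d = 257569/3 (d = -⅑*(-772707) = 257569/3 ≈ 85856.)
K = 257569/3 ≈ 85856.
1/K = 1/(257569/3) = 3/257569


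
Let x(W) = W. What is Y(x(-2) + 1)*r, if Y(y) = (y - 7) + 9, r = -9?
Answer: -9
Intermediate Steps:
Y(y) = 2 + y (Y(y) = (-7 + y) + 9 = 2 + y)
Y(x(-2) + 1)*r = (2 + (-2 + 1))*(-9) = (2 - 1)*(-9) = 1*(-9) = -9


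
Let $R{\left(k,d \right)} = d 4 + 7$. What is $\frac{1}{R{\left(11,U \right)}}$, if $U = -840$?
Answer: $- \frac{1}{3353} \approx -0.00029824$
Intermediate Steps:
$R{\left(k,d \right)} = 7 + 4 d$ ($R{\left(k,d \right)} = 4 d + 7 = 7 + 4 d$)
$\frac{1}{R{\left(11,U \right)}} = \frac{1}{7 + 4 \left(-840\right)} = \frac{1}{7 - 3360} = \frac{1}{-3353} = - \frac{1}{3353}$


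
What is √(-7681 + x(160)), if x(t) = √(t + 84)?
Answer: √(-7681 + 2*√61) ≈ 87.552*I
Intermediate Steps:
x(t) = √(84 + t)
√(-7681 + x(160)) = √(-7681 + √(84 + 160)) = √(-7681 + √244) = √(-7681 + 2*√61)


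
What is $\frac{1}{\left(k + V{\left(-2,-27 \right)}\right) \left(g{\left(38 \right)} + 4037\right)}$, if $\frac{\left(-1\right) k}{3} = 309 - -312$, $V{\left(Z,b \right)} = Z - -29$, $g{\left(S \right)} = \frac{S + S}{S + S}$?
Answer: $- \frac{1}{7413768} \approx -1.3488 \cdot 10^{-7}$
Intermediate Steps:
$g{\left(S \right)} = 1$ ($g{\left(S \right)} = \frac{2 S}{2 S} = 2 S \frac{1}{2 S} = 1$)
$V{\left(Z,b \right)} = 29 + Z$ ($V{\left(Z,b \right)} = Z + 29 = 29 + Z$)
$k = -1863$ ($k = - 3 \left(309 - -312\right) = - 3 \left(309 + 312\right) = \left(-3\right) 621 = -1863$)
$\frac{1}{\left(k + V{\left(-2,-27 \right)}\right) \left(g{\left(38 \right)} + 4037\right)} = \frac{1}{\left(-1863 + \left(29 - 2\right)\right) \left(1 + 4037\right)} = \frac{1}{\left(-1863 + 27\right) 4038} = \frac{1}{\left(-1836\right) 4038} = \frac{1}{-7413768} = - \frac{1}{7413768}$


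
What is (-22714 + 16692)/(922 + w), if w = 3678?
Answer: -3011/2300 ≈ -1.3091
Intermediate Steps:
(-22714 + 16692)/(922 + w) = (-22714 + 16692)/(922 + 3678) = -6022/4600 = -6022*1/4600 = -3011/2300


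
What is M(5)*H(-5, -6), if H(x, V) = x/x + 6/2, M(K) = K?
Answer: 20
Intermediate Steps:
H(x, V) = 4 (H(x, V) = 1 + 6*(½) = 1 + 3 = 4)
M(5)*H(-5, -6) = 5*4 = 20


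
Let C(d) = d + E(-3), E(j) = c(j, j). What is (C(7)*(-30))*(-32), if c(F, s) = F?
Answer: 3840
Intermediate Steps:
E(j) = j
C(d) = -3 + d (C(d) = d - 3 = -3 + d)
(C(7)*(-30))*(-32) = ((-3 + 7)*(-30))*(-32) = (4*(-30))*(-32) = -120*(-32) = 3840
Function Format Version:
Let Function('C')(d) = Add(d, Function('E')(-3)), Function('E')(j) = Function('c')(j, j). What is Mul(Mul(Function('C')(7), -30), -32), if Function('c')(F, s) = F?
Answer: 3840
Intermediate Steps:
Function('E')(j) = j
Function('C')(d) = Add(-3, d) (Function('C')(d) = Add(d, -3) = Add(-3, d))
Mul(Mul(Function('C')(7), -30), -32) = Mul(Mul(Add(-3, 7), -30), -32) = Mul(Mul(4, -30), -32) = Mul(-120, -32) = 3840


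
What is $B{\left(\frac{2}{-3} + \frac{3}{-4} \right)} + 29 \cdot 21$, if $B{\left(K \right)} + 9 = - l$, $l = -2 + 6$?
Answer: $596$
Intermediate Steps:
$l = 4$
$B{\left(K \right)} = -13$ ($B{\left(K \right)} = -9 - 4 = -13$)
$B{\left(\frac{2}{-3} + \frac{3}{-4} \right)} + 29 \cdot 21 = -13 + 29 \cdot 21 = -13 + 609 = 596$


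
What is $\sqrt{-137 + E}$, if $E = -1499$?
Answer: $2 i \sqrt{409} \approx 40.448 i$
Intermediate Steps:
$\sqrt{-137 + E} = \sqrt{-137 - 1499} = \sqrt{-1636} = 2 i \sqrt{409}$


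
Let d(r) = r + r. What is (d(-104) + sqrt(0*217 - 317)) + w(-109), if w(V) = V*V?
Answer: 11673 + I*sqrt(317) ≈ 11673.0 + 17.805*I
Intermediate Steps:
w(V) = V**2
d(r) = 2*r
(d(-104) + sqrt(0*217 - 317)) + w(-109) = (2*(-104) + sqrt(0*217 - 317)) + (-109)**2 = (-208 + sqrt(0 - 317)) + 11881 = (-208 + sqrt(-317)) + 11881 = (-208 + I*sqrt(317)) + 11881 = 11673 + I*sqrt(317)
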